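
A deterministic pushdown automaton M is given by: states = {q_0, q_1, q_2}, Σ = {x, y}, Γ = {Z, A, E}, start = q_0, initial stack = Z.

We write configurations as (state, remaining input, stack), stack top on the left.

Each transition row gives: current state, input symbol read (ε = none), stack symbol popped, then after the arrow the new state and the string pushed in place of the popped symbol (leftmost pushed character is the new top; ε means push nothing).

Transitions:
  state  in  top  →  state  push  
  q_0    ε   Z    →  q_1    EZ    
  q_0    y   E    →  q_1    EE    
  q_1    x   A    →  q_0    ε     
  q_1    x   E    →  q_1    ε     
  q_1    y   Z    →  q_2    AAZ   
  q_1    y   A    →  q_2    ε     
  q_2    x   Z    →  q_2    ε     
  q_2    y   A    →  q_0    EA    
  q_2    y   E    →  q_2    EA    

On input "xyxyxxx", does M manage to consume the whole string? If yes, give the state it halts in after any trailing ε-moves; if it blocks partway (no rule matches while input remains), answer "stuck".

(q_0, xyxyxxx, Z) ⊢ (q_1, xyxyxxx, EZ) ⊢ (q_1, yxyxxx, Z) ⊢ (q_2, xyxxx, AAZ)
No transition for (q_2, x, top A); M blocks with input xyxxx remaining.

stuck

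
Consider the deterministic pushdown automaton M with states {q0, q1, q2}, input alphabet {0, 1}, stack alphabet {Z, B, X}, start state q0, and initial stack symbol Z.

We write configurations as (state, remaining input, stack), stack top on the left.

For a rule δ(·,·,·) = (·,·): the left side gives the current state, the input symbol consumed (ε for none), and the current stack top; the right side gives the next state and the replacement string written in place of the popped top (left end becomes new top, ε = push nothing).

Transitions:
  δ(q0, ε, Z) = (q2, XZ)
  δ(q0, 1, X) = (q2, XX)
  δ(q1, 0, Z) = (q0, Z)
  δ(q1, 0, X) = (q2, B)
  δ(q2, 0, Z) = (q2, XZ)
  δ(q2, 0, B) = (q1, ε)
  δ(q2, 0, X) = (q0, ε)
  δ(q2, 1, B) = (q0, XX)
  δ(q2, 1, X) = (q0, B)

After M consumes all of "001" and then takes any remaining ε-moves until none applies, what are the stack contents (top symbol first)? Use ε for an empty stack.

(q0, 001, Z)
  ε-move, top Z: go to q2, push XZ → (q2, 001, XZ)
  read 0, top X: go to q0, push ε → (q0, 01, Z)
  ε-move, top Z: go to q2, push XZ → (q2, 01, XZ)
  read 0, top X: go to q0, push ε → (q0, 1, Z)
  ε-move, top Z: go to q2, push XZ → (q2, 1, XZ)
  read 1, top X: go to q0, push B → (q0, ε, BZ)
All input consumed in state q0 with stack BZ.

BZ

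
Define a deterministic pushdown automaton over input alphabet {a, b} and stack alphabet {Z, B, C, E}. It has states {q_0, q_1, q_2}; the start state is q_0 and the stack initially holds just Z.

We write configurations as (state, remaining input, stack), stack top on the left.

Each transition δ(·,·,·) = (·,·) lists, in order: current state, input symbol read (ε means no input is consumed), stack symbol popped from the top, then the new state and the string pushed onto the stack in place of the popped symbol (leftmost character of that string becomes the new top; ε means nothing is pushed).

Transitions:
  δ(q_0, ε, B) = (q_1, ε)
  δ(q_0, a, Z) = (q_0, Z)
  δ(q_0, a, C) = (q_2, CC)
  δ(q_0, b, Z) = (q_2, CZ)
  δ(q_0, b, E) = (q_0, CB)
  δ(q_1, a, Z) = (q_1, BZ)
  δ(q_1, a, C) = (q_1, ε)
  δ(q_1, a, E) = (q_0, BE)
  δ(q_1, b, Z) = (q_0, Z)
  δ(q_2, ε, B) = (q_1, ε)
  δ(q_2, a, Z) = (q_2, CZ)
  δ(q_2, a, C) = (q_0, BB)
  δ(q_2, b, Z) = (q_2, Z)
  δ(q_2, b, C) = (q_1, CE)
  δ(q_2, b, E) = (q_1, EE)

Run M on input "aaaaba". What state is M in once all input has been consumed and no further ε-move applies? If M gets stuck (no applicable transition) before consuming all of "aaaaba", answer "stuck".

q_1

(q_0, aaaaba, Z)
  read a, top Z: go to q_0, push Z → (q_0, aaaba, Z)
  read a, top Z: go to q_0, push Z → (q_0, aaba, Z)
  read a, top Z: go to q_0, push Z → (q_0, aba, Z)
  read a, top Z: go to q_0, push Z → (q_0, ba, Z)
  read b, top Z: go to q_2, push CZ → (q_2, a, CZ)
  read a, top C: go to q_0, push BB → (q_0, ε, BBZ)
  ε-move, top B: go to q_1, push ε → (q_1, ε, BZ)
All input consumed; M is in state q_1.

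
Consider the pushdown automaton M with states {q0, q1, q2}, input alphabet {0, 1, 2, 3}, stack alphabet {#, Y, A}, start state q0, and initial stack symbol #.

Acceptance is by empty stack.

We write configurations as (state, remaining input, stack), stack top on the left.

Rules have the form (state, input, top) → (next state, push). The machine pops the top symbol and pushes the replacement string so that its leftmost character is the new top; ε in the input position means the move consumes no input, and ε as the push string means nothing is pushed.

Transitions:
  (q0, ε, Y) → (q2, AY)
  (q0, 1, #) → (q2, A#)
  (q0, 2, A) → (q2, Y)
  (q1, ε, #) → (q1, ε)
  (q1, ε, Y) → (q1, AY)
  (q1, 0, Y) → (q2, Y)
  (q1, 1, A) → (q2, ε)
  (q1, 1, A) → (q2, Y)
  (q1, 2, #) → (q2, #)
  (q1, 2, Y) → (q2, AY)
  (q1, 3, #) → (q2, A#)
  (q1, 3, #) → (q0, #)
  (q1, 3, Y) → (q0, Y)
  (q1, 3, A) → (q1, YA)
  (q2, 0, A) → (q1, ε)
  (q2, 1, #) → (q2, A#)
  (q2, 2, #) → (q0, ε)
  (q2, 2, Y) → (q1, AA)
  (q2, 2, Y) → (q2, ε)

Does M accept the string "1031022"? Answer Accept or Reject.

Accept

One accepting computation: (q0, 1031022, #) ⊢ (q2, 031022, A#) ⊢ (q1, 31022, #) ⊢ (q0, 1022, #) ⊢ (q2, 022, A#) ⊢ (q1, 22, #) ⊢ (q2, 2, #) ⊢ (q0, ε, ε)
All input consumed and the stack is empty.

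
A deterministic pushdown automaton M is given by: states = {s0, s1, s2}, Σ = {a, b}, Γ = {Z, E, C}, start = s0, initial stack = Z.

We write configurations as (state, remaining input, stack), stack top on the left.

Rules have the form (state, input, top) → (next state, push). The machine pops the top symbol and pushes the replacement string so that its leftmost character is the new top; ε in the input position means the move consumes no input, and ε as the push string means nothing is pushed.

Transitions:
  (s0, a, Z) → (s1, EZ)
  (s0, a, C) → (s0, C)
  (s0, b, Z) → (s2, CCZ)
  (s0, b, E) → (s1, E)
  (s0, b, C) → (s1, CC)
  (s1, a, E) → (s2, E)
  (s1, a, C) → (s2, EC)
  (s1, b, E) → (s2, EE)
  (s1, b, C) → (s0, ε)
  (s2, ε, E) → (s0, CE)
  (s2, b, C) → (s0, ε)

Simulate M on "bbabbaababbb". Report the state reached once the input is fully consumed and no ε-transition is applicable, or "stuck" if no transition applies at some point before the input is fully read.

(s0, bbabbaababbb, Z)
  read b, top Z: go to s2, push CCZ → (s2, babbaababbb, CCZ)
  read b, top C: go to s0, push ε → (s0, abbaababbb, CZ)
  read a, top C: go to s0, push C → (s0, bbaababbb, CZ)
  read b, top C: go to s1, push CC → (s1, baababbb, CCZ)
  read b, top C: go to s0, push ε → (s0, aababbb, CZ)
  read a, top C: go to s0, push C → (s0, ababbb, CZ)
  read a, top C: go to s0, push C → (s0, babbb, CZ)
  read b, top C: go to s1, push CC → (s1, abbb, CCZ)
  read a, top C: go to s2, push EC → (s2, bbb, ECCZ)
  ε-move, top E: go to s0, push CE → (s0, bbb, CECCZ)
  read b, top C: go to s1, push CC → (s1, bb, CCECCZ)
  read b, top C: go to s0, push ε → (s0, b, CECCZ)
  read b, top C: go to s1, push CC → (s1, ε, CCECCZ)
All input consumed; M is in state s1.

s1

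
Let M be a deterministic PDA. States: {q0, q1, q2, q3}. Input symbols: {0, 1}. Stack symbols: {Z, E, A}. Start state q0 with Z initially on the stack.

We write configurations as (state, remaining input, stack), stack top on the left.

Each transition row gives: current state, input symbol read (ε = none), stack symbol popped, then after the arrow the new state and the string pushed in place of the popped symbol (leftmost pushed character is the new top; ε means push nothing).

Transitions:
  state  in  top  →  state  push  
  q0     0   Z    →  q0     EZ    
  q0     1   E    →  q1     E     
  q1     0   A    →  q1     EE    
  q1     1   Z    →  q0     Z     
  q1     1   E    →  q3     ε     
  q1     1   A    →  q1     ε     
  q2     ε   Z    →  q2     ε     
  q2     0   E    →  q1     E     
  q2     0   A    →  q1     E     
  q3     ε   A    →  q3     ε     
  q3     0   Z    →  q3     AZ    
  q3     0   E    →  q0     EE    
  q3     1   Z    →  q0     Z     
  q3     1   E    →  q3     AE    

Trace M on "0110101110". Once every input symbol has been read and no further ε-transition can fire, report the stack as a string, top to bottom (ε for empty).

EZ

(q0, 0110101110, Z)
  read 0, top Z: go to q0, push EZ → (q0, 110101110, EZ)
  read 1, top E: go to q1, push E → (q1, 10101110, EZ)
  read 1, top E: go to q3, push ε → (q3, 0101110, Z)
  read 0, top Z: go to q3, push AZ → (q3, 101110, AZ)
  ε-move, top A: go to q3, push ε → (q3, 101110, Z)
  read 1, top Z: go to q0, push Z → (q0, 01110, Z)
  read 0, top Z: go to q0, push EZ → (q0, 1110, EZ)
  read 1, top E: go to q1, push E → (q1, 110, EZ)
  read 1, top E: go to q3, push ε → (q3, 10, Z)
  read 1, top Z: go to q0, push Z → (q0, 0, Z)
  read 0, top Z: go to q0, push EZ → (q0, ε, EZ)
All input consumed in state q0 with stack EZ.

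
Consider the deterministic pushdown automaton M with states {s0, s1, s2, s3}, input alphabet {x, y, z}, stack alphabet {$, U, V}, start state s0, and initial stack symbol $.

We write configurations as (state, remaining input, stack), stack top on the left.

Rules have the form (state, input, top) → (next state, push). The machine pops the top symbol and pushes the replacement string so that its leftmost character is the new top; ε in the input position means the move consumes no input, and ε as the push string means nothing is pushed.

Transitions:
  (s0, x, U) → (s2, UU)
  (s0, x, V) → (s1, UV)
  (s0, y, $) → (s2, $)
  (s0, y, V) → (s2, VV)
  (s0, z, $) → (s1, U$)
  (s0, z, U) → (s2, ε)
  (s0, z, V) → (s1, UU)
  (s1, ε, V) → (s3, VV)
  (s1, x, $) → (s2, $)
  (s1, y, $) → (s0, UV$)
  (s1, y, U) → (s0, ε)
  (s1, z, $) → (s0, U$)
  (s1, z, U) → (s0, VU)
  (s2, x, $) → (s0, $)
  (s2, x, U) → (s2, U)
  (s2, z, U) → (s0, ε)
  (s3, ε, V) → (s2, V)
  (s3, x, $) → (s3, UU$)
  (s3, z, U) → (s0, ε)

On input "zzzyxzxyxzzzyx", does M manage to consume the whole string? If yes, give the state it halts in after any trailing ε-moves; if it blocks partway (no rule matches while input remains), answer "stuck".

(s0, zzzyxzxyxzzzyx, $)
  read z, top $: go to s1, push U$ → (s1, zzyxzxyxzzzyx, U$)
  read z, top U: go to s0, push VU → (s0, zyxzxyxzzzyx, VU$)
  read z, top V: go to s1, push UU → (s1, yxzxyxzzzyx, UUU$)
  read y, top U: go to s0, push ε → (s0, xzxyxzzzyx, UU$)
  read x, top U: go to s2, push UU → (s2, zxyxzzzyx, UUU$)
  read z, top U: go to s0, push ε → (s0, xyxzzzyx, UU$)
  read x, top U: go to s2, push UU → (s2, yxzzzyx, UUU$)
No transition for (s2, y, top U); M blocks with input yxzzzyx remaining.

stuck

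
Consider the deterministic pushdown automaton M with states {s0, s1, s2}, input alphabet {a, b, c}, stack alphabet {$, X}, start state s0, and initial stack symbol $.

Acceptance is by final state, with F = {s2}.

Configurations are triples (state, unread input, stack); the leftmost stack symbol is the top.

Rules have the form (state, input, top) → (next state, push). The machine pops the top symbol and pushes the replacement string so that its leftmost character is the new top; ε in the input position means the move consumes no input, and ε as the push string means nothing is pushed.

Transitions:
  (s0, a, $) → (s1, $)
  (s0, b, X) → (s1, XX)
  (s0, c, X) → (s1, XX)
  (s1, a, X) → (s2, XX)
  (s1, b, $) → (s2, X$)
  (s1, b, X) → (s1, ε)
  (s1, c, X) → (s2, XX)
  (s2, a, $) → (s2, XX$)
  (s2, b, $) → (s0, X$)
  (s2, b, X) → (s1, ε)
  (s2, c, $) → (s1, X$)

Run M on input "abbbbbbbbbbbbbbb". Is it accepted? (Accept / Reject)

Accept

(s0, abbbbbbbbbbbbbbb, $)
  read a, top $: go to s1, push $ → (s1, bbbbbbbbbbbbbbb, $)
  read b, top $: go to s2, push X$ → (s2, bbbbbbbbbbbbbb, X$)
  read b, top X: go to s1, push ε → (s1, bbbbbbbbbbbbb, $)
  read b, top $: go to s2, push X$ → (s2, bbbbbbbbbbbb, X$)
  read b, top X: go to s1, push ε → (s1, bbbbbbbbbbb, $)
  read b, top $: go to s2, push X$ → (s2, bbbbbbbbbb, X$)
  read b, top X: go to s1, push ε → (s1, bbbbbbbbb, $)
  read b, top $: go to s2, push X$ → (s2, bbbbbbbb, X$)
  read b, top X: go to s1, push ε → (s1, bbbbbbb, $)
  read b, top $: go to s2, push X$ → (s2, bbbbbb, X$)
  read b, top X: go to s1, push ε → (s1, bbbbb, $)
  read b, top $: go to s2, push X$ → (s2, bbbb, X$)
  read b, top X: go to s1, push ε → (s1, bbb, $)
  read b, top $: go to s2, push X$ → (s2, bb, X$)
  read b, top X: go to s1, push ε → (s1, b, $)
  read b, top $: go to s2, push X$ → (s2, ε, X$)
All input consumed; state s2 ∈ F.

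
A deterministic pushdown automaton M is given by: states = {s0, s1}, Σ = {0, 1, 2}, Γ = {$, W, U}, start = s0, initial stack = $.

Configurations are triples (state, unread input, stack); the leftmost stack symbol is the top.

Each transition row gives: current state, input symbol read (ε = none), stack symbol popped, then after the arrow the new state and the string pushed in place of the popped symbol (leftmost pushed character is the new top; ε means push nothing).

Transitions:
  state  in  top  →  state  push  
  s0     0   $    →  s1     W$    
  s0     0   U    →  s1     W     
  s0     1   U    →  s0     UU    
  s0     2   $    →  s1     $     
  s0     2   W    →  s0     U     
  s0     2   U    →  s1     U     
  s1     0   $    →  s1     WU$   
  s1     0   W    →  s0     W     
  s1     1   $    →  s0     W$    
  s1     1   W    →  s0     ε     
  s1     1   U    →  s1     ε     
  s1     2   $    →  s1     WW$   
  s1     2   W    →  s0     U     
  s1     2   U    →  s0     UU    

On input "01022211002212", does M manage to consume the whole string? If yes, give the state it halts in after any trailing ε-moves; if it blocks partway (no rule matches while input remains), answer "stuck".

s0

(s0, 01022211002212, $) ⊢ (s1, 1022211002212, W$) ⊢ (s0, 022211002212, $) ⊢ (s1, 22211002212, W$) ⊢ (s0, 2211002212, U$) ⊢ (s1, 211002212, U$) ⊢ (s0, 11002212, UU$) ⊢ (s0, 1002212, UUU$) ⊢ (s0, 002212, UUUU$) ⊢ (s1, 02212, WUUU$) ⊢ (s0, 2212, WUUU$) ⊢ (s0, 212, UUUU$) ⊢ (s1, 12, UUUU$) ⊢ (s1, 2, UUU$) ⊢ (s0, ε, UUUU$)
All input consumed; M is in state s0.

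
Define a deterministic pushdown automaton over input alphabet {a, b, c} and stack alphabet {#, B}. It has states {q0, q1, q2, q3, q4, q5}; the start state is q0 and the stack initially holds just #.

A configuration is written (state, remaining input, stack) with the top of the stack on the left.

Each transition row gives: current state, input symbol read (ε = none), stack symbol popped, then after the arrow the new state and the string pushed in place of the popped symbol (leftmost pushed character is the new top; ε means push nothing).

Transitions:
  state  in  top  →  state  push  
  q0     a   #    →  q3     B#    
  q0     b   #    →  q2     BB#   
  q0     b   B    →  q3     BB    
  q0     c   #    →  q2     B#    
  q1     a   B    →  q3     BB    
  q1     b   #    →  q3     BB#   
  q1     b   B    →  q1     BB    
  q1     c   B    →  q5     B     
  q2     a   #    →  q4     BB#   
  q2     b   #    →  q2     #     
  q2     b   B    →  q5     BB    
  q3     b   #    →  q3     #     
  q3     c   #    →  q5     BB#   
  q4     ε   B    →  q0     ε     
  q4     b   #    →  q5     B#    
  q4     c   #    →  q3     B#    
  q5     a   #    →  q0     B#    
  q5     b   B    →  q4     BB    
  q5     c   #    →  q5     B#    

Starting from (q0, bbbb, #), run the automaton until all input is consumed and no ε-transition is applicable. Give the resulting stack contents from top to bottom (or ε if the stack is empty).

BBBB#

(q0, bbbb, #)
  read b, top #: go to q2, push BB# → (q2, bbb, BB#)
  read b, top B: go to q5, push BB → (q5, bb, BBB#)
  read b, top B: go to q4, push BB → (q4, b, BBBB#)
  ε-move, top B: go to q0, push ε → (q0, b, BBB#)
  read b, top B: go to q3, push BB → (q3, ε, BBBB#)
All input consumed in state q3 with stack BBBB#.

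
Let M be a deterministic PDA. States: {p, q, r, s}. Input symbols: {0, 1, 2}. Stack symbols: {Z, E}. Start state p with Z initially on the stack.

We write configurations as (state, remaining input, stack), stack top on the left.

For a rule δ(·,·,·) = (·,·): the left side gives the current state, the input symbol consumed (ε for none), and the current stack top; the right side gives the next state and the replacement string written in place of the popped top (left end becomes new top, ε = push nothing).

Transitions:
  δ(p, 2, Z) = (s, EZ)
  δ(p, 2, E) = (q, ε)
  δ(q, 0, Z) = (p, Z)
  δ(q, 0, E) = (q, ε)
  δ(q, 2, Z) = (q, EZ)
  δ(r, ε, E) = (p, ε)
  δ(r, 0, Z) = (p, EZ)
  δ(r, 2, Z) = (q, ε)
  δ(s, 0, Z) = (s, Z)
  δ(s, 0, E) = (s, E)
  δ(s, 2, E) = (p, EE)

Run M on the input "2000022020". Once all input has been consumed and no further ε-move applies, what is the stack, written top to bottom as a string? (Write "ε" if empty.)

(p, 2000022020, Z) ⊢ (s, 000022020, EZ) ⊢ (s, 00022020, EZ) ⊢ (s, 0022020, EZ) ⊢ (s, 022020, EZ) ⊢ (s, 22020, EZ) ⊢ (p, 2020, EEZ) ⊢ (q, 020, EZ) ⊢ (q, 20, Z) ⊢ (q, 0, EZ) ⊢ (q, ε, Z)
All input consumed in state q with stack Z.

Z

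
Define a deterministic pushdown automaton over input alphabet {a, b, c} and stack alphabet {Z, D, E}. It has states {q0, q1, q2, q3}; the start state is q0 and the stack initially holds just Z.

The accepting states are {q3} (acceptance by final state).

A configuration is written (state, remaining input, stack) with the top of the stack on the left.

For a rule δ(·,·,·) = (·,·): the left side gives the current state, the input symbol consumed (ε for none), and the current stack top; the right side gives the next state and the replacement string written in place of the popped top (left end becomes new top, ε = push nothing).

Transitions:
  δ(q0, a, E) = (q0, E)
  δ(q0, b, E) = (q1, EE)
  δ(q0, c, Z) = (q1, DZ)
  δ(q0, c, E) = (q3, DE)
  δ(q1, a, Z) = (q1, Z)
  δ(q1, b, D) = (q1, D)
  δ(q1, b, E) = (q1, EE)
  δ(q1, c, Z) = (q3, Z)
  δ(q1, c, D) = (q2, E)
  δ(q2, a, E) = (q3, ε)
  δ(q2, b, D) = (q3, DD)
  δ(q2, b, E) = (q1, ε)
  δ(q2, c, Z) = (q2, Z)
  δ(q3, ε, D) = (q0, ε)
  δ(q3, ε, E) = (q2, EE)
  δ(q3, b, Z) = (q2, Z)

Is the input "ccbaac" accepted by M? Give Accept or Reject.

Accept

(q0, ccbaac, Z) ⊢ (q1, cbaac, DZ) ⊢ (q2, baac, EZ) ⊢ (q1, aac, Z) ⊢ (q1, ac, Z) ⊢ (q1, c, Z) ⊢ (q3, ε, Z)
All input consumed; state q3 ∈ F.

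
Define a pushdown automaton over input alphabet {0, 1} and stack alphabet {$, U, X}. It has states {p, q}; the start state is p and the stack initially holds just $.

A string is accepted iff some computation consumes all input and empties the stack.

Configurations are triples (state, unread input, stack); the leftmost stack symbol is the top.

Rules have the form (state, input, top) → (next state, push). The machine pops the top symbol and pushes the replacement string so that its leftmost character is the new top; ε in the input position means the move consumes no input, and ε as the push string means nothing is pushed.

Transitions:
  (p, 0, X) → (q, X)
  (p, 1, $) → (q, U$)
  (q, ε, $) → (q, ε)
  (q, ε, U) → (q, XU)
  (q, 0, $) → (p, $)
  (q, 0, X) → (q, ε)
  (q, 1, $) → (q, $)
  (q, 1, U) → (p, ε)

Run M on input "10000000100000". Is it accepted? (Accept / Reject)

No computation consumes all input and empties the stack.

Reject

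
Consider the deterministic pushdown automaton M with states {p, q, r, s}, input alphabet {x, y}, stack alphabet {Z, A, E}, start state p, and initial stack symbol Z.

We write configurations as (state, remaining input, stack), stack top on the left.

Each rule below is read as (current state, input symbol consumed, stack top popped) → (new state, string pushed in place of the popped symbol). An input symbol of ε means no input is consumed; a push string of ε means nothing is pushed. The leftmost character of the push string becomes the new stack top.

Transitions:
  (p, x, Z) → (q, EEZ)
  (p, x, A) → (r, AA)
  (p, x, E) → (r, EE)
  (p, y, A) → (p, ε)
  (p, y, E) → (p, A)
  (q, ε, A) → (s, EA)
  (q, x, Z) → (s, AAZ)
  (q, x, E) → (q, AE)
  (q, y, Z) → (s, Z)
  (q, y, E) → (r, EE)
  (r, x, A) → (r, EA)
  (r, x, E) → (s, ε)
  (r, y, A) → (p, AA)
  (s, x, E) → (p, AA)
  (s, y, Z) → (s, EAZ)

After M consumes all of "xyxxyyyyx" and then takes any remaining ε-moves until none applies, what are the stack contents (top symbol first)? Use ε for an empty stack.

(p, xyxxyyyyx, Z)
  read x, top Z: go to q, push EEZ → (q, yxxyyyyx, EEZ)
  read y, top E: go to r, push EE → (r, xxyyyyx, EEEZ)
  read x, top E: go to s, push ε → (s, xyyyyx, EEZ)
  read x, top E: go to p, push AA → (p, yyyyx, AAEZ)
  read y, top A: go to p, push ε → (p, yyyx, AEZ)
  read y, top A: go to p, push ε → (p, yyx, EZ)
  read y, top E: go to p, push A → (p, yx, AZ)
  read y, top A: go to p, push ε → (p, x, Z)
  read x, top Z: go to q, push EEZ → (q, ε, EEZ)
All input consumed in state q with stack EEZ.

EEZ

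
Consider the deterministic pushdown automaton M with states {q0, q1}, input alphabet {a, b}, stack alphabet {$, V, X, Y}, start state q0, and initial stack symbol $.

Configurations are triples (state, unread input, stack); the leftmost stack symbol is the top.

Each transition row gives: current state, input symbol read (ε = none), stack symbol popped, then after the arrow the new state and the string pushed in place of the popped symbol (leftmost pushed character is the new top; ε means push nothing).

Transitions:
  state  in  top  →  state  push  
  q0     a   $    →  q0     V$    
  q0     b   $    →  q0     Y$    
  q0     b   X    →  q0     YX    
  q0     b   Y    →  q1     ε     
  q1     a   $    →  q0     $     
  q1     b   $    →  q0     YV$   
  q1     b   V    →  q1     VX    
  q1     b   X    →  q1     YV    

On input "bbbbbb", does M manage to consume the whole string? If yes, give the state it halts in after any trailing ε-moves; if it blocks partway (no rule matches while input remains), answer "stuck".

(q0, bbbbbb, $)
  read b, top $: go to q0, push Y$ → (q0, bbbbb, Y$)
  read b, top Y: go to q1, push ε → (q1, bbbb, $)
  read b, top $: go to q0, push YV$ → (q0, bbb, YV$)
  read b, top Y: go to q1, push ε → (q1, bb, V$)
  read b, top V: go to q1, push VX → (q1, b, VX$)
  read b, top V: go to q1, push VX → (q1, ε, VXX$)
All input consumed; M is in state q1.

q1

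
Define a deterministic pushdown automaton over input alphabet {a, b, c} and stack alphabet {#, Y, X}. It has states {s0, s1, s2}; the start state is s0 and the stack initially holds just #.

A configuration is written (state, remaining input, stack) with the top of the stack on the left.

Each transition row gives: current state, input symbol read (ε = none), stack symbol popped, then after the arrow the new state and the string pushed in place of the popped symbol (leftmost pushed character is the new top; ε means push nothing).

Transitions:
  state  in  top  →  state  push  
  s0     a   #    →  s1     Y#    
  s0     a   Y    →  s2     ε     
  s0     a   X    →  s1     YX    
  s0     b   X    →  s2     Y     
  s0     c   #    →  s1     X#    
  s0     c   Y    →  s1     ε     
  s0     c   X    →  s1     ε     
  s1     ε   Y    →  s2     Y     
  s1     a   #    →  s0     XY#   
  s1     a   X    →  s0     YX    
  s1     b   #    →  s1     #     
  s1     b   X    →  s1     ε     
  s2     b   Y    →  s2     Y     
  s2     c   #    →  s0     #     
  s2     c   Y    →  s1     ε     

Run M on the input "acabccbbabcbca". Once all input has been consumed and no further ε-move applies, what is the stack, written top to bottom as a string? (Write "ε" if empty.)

(s0, acabccbbabcbca, #) ⊢ (s1, cabccbbabcbca, Y#) ⊢ (s2, cabccbbabcbca, Y#) ⊢ (s1, abccbbabcbca, #) ⊢ (s0, bccbbabcbca, XY#) ⊢ (s2, ccbbabcbca, YY#) ⊢ (s1, cbbabcbca, Y#) ⊢ (s2, cbbabcbca, Y#) ⊢ (s1, bbabcbca, #) ⊢ (s1, babcbca, #) ⊢ (s1, abcbca, #) ⊢ (s0, bcbca, XY#) ⊢ (s2, cbca, YY#) ⊢ (s1, bca, Y#) ⊢ (s2, bca, Y#) ⊢ (s2, ca, Y#) ⊢ (s1, a, #) ⊢ (s0, ε, XY#)
All input consumed in state s0 with stack XY#.

XY#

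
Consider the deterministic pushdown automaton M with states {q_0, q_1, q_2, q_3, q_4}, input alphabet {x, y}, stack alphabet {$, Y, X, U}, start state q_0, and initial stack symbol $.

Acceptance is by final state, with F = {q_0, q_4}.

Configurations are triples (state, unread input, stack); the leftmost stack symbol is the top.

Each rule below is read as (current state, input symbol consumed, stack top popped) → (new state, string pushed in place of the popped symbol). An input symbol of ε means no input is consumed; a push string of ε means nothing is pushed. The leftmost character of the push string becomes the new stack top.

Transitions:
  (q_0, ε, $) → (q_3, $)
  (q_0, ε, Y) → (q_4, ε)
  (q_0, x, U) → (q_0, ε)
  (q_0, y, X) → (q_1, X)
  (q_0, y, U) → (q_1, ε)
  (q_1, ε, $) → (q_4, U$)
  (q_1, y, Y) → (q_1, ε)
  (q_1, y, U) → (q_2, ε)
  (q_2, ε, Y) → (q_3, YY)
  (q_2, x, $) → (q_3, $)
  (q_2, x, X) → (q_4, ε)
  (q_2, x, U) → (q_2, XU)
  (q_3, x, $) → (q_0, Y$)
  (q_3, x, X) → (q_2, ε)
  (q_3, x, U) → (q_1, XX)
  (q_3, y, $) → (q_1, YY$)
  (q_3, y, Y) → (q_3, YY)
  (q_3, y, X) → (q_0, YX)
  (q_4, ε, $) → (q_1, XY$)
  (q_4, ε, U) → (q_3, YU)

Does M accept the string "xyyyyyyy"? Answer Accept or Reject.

(q_0, xyyyyyyy, $)
  ε-move, top $: go to q_3, push $ → (q_3, xyyyyyyy, $)
  read x, top $: go to q_0, push Y$ → (q_0, yyyyyyy, Y$)
  ε-move, top Y: go to q_4, push ε → (q_4, yyyyyyy, $)
  ε-move, top $: go to q_1, push XY$ → (q_1, yyyyyyy, XY$)
No transition applies at (q_1, yyyyyyy, XY$); input not fully consumed.

Reject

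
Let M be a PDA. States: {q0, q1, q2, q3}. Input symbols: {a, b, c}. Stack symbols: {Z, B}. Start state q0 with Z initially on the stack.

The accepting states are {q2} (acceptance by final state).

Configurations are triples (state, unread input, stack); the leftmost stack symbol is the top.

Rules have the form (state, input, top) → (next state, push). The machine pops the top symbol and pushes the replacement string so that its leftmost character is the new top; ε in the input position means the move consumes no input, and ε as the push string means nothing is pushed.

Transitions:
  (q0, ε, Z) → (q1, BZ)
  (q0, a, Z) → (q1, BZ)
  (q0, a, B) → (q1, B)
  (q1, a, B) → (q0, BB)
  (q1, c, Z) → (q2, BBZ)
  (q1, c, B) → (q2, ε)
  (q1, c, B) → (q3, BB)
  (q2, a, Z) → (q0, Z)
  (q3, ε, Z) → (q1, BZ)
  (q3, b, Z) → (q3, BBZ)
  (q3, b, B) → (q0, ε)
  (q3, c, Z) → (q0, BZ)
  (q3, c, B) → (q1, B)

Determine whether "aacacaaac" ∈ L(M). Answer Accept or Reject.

No computation consumes all input and reaches a final state.

Reject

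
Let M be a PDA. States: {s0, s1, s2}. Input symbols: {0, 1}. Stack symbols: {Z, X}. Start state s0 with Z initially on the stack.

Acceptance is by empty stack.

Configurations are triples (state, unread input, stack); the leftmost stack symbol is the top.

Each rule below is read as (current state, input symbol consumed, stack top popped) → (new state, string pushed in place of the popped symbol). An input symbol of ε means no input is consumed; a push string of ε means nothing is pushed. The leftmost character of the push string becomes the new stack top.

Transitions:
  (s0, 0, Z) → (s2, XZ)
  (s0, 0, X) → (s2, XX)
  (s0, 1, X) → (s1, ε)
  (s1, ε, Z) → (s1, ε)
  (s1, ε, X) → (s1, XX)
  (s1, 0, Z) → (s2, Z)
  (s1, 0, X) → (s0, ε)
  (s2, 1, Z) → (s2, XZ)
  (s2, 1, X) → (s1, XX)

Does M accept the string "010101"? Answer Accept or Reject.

One accepting computation: (s0, 010101, Z) ⊢ (s2, 10101, XZ) ⊢ (s1, 0101, XXZ) ⊢ (s1, 0101, XXXZ) ⊢ (s1, 0101, XXXXZ) ⊢ (s0, 101, XXXZ) ⊢ (s1, 01, XXZ) ⊢ (s0, 1, XZ) ⊢ (s1, ε, Z) ⊢ (s1, ε, ε)
All input consumed and the stack is empty.

Accept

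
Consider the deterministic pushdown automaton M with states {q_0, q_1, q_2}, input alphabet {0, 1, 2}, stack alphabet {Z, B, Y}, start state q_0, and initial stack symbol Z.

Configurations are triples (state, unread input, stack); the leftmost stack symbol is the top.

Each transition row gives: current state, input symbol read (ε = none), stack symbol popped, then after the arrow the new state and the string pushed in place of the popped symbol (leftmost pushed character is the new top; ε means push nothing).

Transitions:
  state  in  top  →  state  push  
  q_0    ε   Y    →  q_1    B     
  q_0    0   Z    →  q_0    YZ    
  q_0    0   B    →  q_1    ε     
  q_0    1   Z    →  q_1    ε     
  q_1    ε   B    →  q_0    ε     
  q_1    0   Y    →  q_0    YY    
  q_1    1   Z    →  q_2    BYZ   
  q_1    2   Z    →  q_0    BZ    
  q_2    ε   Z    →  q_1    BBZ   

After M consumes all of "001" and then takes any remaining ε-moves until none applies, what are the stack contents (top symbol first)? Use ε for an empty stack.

(q_0, 001, Z)
  read 0, top Z: go to q_0, push YZ → (q_0, 01, YZ)
  ε-move, top Y: go to q_1, push B → (q_1, 01, BZ)
  ε-move, top B: go to q_0, push ε → (q_0, 01, Z)
  read 0, top Z: go to q_0, push YZ → (q_0, 1, YZ)
  ε-move, top Y: go to q_1, push B → (q_1, 1, BZ)
  ε-move, top B: go to q_0, push ε → (q_0, 1, Z)
  read 1, top Z: go to q_1, push ε → (q_1, ε, ε)
All input consumed in state q_1 with stack ε.

ε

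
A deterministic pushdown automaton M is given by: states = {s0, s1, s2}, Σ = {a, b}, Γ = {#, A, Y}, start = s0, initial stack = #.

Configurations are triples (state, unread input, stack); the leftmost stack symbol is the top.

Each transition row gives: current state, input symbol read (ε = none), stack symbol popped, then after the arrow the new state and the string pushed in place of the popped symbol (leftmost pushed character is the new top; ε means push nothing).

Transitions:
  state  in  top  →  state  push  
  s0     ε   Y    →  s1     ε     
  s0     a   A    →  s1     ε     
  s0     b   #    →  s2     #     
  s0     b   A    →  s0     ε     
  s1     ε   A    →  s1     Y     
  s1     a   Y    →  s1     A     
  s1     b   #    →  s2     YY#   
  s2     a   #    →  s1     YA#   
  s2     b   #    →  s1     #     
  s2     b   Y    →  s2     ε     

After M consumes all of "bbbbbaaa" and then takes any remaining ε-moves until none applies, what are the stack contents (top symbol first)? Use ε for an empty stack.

(s0, bbbbbaaa, #) ⊢ (s2, bbbbaaa, #) ⊢ (s1, bbbaaa, #) ⊢ (s2, bbaaa, YY#) ⊢ (s2, baaa, Y#) ⊢ (s2, aaa, #) ⊢ (s1, aa, YA#) ⊢ (s1, a, AA#) ⊢ (s1, a, YA#) ⊢ (s1, ε, AA#) ⊢ (s1, ε, YA#)
All input consumed in state s1 with stack YA#.

YA#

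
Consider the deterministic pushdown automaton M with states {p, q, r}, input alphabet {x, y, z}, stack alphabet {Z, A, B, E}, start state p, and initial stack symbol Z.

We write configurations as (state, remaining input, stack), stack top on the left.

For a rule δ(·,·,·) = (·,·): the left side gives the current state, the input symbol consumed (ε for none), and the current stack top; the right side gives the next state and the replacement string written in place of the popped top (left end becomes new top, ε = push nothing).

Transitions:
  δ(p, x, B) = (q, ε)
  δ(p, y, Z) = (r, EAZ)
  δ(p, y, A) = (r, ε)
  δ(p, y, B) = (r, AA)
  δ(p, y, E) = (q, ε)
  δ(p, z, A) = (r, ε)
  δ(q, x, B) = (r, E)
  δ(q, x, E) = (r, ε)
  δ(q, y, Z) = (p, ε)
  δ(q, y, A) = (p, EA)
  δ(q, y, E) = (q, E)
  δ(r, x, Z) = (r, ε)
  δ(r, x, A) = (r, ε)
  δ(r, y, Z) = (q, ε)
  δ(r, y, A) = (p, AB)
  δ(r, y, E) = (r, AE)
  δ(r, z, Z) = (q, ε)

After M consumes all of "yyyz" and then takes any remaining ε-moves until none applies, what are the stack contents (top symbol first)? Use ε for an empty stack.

BEAZ

(p, yyyz, Z) ⊢ (r, yyz, EAZ) ⊢ (r, yz, AEAZ) ⊢ (p, z, ABEAZ) ⊢ (r, ε, BEAZ)
All input consumed in state r with stack BEAZ.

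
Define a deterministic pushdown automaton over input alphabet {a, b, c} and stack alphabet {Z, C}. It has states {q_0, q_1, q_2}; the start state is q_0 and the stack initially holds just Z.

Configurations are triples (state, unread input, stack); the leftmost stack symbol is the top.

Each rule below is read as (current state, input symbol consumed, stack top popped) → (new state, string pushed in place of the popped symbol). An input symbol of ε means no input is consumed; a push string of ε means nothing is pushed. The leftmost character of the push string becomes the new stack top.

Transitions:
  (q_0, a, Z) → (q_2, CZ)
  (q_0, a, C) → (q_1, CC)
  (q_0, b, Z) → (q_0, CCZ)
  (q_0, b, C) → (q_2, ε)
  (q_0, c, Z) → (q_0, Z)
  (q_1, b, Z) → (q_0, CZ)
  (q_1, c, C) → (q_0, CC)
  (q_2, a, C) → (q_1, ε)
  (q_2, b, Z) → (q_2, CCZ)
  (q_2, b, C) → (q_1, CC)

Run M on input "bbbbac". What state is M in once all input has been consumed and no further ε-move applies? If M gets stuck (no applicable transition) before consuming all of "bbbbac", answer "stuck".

(q_0, bbbbac, Z) ⊢ (q_0, bbbac, CCZ) ⊢ (q_2, bbac, CZ) ⊢ (q_1, bac, CCZ)
No transition for (q_1, b, top C); M blocks with input bac remaining.

stuck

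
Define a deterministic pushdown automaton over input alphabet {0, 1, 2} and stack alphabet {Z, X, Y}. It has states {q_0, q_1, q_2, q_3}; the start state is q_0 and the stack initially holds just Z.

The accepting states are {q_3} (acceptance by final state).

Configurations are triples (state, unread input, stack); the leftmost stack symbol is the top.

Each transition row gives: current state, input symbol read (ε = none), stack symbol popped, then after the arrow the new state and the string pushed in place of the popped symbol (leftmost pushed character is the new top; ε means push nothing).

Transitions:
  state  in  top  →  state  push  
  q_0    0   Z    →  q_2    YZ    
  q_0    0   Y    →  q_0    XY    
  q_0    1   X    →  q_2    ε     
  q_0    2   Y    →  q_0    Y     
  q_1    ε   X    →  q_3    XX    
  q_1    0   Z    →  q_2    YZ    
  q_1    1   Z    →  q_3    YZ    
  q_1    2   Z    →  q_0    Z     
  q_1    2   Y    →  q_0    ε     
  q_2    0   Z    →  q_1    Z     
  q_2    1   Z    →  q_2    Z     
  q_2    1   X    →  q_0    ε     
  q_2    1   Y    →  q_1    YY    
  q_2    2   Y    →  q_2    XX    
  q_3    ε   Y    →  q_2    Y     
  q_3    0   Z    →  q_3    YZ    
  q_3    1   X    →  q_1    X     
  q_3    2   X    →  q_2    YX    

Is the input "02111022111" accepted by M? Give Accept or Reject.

Reject

(q_0, 02111022111, Z)
  read 0, top Z: go to q_2, push YZ → (q_2, 2111022111, YZ)
  read 2, top Y: go to q_2, push XX → (q_2, 111022111, XXZ)
  read 1, top X: go to q_0, push ε → (q_0, 11022111, XZ)
  read 1, top X: go to q_2, push ε → (q_2, 1022111, Z)
  read 1, top Z: go to q_2, push Z → (q_2, 022111, Z)
  read 0, top Z: go to q_1, push Z → (q_1, 22111, Z)
  read 2, top Z: go to q_0, push Z → (q_0, 2111, Z)
No transition applies at (q_0, 2111, Z); input not fully consumed.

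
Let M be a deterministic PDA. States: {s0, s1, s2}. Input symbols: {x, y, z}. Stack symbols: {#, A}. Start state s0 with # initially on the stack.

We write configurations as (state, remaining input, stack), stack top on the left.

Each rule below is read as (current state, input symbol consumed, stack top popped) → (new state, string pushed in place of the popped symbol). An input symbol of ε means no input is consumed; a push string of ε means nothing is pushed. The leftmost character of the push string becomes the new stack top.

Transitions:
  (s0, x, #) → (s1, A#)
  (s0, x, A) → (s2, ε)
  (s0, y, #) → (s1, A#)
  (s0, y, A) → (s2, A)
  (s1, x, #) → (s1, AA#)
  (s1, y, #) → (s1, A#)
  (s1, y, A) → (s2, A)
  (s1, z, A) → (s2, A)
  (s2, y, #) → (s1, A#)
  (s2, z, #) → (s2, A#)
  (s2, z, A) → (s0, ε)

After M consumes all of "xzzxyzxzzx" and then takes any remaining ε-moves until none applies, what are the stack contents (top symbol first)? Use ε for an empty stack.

(s0, xzzxyzxzzx, #) ⊢ (s1, zzxyzxzzx, A#) ⊢ (s2, zxyzxzzx, A#) ⊢ (s0, xyzxzzx, #) ⊢ (s1, yzxzzx, A#) ⊢ (s2, zxzzx, A#) ⊢ (s0, xzzx, #) ⊢ (s1, zzx, A#) ⊢ (s2, zx, A#) ⊢ (s0, x, #) ⊢ (s1, ε, A#)
All input consumed in state s1 with stack A#.

A#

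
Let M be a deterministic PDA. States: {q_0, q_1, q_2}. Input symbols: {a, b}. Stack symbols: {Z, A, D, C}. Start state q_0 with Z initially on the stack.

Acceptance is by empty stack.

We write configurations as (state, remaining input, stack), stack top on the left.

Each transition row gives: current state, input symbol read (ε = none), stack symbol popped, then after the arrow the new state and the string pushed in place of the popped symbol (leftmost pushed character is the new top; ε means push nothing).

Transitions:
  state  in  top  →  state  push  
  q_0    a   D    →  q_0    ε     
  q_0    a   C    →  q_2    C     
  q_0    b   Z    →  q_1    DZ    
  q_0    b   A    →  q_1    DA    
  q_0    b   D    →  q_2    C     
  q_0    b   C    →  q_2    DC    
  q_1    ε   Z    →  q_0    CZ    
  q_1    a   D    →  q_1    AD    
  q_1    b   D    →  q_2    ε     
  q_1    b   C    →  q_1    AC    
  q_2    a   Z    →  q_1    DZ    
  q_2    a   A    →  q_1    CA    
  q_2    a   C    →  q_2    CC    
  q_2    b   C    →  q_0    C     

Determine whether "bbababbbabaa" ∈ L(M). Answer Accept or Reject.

(q_0, bbababbbabaa, Z)
  read b, top Z: go to q_1, push DZ → (q_1, bababbbabaa, DZ)
  read b, top D: go to q_2, push ε → (q_2, ababbbabaa, Z)
  read a, top Z: go to q_1, push DZ → (q_1, babbbabaa, DZ)
  read b, top D: go to q_2, push ε → (q_2, abbbabaa, Z)
  read a, top Z: go to q_1, push DZ → (q_1, bbbabaa, DZ)
  read b, top D: go to q_2, push ε → (q_2, bbabaa, Z)
No transition applies at (q_2, bbabaa, Z); input not fully consumed.

Reject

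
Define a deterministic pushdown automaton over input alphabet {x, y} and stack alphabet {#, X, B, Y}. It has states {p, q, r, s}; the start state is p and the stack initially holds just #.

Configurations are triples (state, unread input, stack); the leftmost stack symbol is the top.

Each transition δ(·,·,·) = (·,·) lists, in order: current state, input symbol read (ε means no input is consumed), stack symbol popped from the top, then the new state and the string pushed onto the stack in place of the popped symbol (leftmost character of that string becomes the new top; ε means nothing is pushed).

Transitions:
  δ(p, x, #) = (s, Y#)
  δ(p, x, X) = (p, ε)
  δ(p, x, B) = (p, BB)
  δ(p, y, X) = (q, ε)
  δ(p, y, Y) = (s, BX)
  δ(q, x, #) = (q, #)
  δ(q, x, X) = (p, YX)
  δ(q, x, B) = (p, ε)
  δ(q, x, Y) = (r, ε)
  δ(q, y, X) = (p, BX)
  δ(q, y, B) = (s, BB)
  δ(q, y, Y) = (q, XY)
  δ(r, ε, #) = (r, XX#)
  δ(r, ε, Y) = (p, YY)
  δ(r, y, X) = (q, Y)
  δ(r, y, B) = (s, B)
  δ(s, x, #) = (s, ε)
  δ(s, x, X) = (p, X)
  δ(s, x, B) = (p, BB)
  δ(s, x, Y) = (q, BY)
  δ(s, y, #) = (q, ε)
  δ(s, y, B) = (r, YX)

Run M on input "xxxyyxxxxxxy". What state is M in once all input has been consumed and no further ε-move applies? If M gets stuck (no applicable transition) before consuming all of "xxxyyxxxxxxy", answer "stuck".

(p, xxxyyxxxxxxy, #) ⊢ (s, xxyyxxxxxxy, Y#) ⊢ (q, xyyxxxxxxy, BY#) ⊢ (p, yyxxxxxxy, Y#) ⊢ (s, yxxxxxxy, BX#) ⊢ (r, xxxxxxy, YXX#) ⊢ (p, xxxxxxy, YYXX#)
No transition for (p, x, top Y); M blocks with input xxxxxxy remaining.

stuck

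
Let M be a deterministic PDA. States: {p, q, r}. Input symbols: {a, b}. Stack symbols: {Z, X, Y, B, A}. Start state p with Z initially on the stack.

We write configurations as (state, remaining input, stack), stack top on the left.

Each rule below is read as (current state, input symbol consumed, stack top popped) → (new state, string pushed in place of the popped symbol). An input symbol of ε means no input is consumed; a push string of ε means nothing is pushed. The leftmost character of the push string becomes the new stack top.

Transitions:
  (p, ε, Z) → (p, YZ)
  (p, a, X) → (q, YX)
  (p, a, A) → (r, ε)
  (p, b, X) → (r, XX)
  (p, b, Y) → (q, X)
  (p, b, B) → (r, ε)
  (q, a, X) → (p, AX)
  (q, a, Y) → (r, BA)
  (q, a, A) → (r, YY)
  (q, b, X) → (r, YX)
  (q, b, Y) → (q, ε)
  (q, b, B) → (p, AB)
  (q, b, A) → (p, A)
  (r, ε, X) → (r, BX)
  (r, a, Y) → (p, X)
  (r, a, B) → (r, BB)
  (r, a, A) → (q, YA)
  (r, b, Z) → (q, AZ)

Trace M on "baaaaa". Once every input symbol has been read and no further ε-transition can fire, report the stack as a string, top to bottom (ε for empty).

(p, baaaaa, Z) ⊢ (p, baaaaa, YZ) ⊢ (q, aaaaa, XZ) ⊢ (p, aaaa, AXZ) ⊢ (r, aaa, XZ) ⊢ (r, aaa, BXZ) ⊢ (r, aa, BBXZ) ⊢ (r, a, BBBXZ) ⊢ (r, ε, BBBBXZ)
All input consumed in state r with stack BBBBXZ.

BBBBXZ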